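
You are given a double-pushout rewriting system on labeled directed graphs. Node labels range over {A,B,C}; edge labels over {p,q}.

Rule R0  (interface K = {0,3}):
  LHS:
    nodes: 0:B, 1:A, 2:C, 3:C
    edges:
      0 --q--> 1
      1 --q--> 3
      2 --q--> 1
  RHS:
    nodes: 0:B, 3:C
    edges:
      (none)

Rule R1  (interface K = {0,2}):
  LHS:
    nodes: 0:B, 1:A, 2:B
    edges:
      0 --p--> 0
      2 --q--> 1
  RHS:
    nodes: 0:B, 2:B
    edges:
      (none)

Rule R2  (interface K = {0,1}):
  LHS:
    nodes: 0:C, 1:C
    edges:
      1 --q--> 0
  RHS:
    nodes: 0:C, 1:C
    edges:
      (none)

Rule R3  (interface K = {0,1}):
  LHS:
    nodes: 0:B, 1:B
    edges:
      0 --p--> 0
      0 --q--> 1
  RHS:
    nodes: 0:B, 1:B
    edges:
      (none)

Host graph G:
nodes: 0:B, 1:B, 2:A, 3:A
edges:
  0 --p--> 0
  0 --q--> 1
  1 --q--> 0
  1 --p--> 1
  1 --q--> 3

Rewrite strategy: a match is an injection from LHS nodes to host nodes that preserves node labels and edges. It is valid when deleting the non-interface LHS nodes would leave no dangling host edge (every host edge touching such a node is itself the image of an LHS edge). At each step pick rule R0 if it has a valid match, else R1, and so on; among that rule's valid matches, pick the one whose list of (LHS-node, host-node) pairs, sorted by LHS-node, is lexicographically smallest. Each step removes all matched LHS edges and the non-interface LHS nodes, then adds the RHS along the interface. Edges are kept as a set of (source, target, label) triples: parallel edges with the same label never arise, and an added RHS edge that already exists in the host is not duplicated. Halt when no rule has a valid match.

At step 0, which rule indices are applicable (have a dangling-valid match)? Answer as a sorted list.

R0: no valid match — LHS pattern not found
R1: 1 valid match — {0↦0, 1↦3, 2↦1}
R2: no valid match — LHS pattern not found
R3: 2 valid matches — {0↦0, 1↦1}, {0↦1, 1↦0}

Answer: [R1,R3]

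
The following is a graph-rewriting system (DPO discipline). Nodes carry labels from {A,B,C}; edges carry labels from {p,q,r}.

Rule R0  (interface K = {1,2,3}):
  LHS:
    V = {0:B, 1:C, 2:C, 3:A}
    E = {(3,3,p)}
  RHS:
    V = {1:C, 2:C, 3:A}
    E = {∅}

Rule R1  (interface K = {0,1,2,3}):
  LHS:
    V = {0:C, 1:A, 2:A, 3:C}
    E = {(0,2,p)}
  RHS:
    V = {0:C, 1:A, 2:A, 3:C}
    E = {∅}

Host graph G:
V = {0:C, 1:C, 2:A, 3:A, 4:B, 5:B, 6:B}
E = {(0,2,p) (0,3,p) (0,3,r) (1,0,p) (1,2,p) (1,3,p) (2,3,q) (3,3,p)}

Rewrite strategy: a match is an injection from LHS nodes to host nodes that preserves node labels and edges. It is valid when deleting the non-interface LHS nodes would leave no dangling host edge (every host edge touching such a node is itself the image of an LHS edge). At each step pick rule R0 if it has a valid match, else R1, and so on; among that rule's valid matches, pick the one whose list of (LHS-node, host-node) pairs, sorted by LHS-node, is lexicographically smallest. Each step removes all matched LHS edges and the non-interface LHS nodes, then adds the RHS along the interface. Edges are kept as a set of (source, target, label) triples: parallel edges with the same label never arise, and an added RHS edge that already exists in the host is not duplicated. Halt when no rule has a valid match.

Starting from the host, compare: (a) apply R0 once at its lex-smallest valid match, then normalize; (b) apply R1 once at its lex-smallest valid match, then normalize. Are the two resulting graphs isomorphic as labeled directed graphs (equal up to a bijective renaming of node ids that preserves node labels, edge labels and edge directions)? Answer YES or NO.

branch R0-first: apply at {0↦4, 1↦0, 2↦1, 3↦3} → |E|=7, then 4 more step(s) → NF |V|=6 |E|=3 V={0:C, 1:C, 2:A, 3:A, 5:B, 6:B} E=0-r->3 1-p->0 2-q->3
branch R1-first: apply at {0↦0, 1↦2, 2↦3, 3↦1} → |E|=7, then 4 more step(s) → NF |V|=6 |E|=3 V={0:C, 1:C, 2:A, 3:A, 5:B, 6:B} E=0-r->3 1-p->0 2-q->3
graphs isomorphic (equal up to label-preserving node renaming)

Answer: YES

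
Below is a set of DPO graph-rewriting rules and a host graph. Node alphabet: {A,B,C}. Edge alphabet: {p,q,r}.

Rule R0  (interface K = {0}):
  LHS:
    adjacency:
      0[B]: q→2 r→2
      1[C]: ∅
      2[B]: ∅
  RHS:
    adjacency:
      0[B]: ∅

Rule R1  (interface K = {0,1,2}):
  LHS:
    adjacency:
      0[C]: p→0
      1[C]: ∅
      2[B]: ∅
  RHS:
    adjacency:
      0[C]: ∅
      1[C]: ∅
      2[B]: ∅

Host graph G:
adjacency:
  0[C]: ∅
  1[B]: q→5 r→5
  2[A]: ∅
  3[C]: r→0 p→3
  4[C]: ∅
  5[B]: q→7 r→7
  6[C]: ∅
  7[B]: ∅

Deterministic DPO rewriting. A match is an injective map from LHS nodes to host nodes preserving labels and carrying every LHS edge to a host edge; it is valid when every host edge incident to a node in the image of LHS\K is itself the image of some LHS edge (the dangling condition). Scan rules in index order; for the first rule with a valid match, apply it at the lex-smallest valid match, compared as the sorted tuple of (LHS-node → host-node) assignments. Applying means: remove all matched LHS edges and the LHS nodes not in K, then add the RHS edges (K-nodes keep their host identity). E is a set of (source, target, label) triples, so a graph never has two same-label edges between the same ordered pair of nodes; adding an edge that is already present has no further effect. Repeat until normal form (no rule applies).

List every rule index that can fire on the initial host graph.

R0: 2 valid matches — {0↦5, 1↦4, 2↦7}, {0↦5, 1↦6, 2↦7}
R1: 9 valid matches — {0↦3, 1↦0, 2↦1}, {0↦3, 1↦0, 2↦5}, {0↦3, 1↦0, 2↦7} (+6 more)

Answer: [R0,R1]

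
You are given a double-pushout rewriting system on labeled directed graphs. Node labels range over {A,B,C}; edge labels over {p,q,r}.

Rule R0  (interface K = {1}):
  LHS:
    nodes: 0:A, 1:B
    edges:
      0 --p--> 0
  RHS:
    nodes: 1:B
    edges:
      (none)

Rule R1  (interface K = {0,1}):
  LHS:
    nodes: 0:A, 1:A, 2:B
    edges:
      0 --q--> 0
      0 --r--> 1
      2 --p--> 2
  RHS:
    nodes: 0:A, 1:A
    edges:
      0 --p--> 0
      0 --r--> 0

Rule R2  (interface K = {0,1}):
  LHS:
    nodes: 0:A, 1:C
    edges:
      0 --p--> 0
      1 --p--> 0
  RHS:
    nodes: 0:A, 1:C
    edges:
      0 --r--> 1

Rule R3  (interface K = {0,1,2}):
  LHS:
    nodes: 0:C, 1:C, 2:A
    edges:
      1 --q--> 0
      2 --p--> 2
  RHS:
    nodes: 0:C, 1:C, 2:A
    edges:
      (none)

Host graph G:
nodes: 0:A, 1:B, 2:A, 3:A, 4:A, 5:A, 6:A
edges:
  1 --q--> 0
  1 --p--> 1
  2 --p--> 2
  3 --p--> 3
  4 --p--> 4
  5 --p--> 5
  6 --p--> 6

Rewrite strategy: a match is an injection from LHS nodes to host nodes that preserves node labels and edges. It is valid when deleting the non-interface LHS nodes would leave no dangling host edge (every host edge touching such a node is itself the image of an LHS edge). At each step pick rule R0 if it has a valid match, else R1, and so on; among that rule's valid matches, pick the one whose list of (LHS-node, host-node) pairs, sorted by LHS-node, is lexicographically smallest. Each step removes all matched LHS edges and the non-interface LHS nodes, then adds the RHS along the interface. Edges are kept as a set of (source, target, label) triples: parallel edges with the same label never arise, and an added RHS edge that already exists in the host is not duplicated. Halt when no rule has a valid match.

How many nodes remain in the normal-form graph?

start.  V:7 E:7  edges: 1-q->0 1-p->1 2-p->2 3-p->3 4-p->4 5-p->5 6-p->6
1. fire R0 via {0↦2, 1↦1}  →  V:6 E:6  edges: 1-q->0 1-p->1 3-p->3 4-p->4 5-p->5 6-p->6
2. fire R0 via {0↦3, 1↦1}  →  V:5 E:5  edges: 1-q->0 1-p->1 4-p->4 5-p->5 6-p->6
3. fire R0 via {0↦4, 1↦1}  →  V:4 E:4  edges: 1-q->0 1-p->1 5-p->5 6-p->6
4. fire R0 via {0↦5, 1↦1}  →  V:3 E:3  edges: 1-q->0 1-p->1 6-p->6
5. fire R0 via {0↦6, 1↦1}  →  V:2 E:2  edges: 1-q->0 1-p->1
normal form: no rule applies after step 5
NF nodes: {0:A, 1:B}

Answer: 2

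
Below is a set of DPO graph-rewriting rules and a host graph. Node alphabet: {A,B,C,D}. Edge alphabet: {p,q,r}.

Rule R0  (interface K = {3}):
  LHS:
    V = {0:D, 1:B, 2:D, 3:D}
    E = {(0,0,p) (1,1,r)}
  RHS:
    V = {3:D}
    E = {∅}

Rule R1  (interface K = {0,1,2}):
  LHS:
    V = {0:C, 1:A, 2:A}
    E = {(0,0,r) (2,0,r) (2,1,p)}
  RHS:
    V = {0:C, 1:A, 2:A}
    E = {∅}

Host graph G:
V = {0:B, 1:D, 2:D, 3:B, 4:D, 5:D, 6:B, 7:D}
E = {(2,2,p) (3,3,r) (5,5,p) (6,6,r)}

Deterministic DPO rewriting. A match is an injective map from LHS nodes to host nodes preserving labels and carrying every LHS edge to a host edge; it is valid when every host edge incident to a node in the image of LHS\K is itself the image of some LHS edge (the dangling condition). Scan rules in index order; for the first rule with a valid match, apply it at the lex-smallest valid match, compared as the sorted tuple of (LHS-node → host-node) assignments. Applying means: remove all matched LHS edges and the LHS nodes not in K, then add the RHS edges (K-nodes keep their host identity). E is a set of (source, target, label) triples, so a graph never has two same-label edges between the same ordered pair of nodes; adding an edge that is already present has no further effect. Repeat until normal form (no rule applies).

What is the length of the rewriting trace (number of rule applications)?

start.  V:8 E:4  edges: 2-p->2 3-r->3 5-p->5 6-r->6
1. fire R0 via {0↦2, 1↦3, 2↦1, 3↦4}  →  V:5 E:2  edges: 5-p->5 6-r->6
2. fire R0 via {0↦5, 1↦6, 2↦4, 3↦7}  →  V:2 E:0  edges: ∅
normal form: no rule applies after step 2

Answer: 2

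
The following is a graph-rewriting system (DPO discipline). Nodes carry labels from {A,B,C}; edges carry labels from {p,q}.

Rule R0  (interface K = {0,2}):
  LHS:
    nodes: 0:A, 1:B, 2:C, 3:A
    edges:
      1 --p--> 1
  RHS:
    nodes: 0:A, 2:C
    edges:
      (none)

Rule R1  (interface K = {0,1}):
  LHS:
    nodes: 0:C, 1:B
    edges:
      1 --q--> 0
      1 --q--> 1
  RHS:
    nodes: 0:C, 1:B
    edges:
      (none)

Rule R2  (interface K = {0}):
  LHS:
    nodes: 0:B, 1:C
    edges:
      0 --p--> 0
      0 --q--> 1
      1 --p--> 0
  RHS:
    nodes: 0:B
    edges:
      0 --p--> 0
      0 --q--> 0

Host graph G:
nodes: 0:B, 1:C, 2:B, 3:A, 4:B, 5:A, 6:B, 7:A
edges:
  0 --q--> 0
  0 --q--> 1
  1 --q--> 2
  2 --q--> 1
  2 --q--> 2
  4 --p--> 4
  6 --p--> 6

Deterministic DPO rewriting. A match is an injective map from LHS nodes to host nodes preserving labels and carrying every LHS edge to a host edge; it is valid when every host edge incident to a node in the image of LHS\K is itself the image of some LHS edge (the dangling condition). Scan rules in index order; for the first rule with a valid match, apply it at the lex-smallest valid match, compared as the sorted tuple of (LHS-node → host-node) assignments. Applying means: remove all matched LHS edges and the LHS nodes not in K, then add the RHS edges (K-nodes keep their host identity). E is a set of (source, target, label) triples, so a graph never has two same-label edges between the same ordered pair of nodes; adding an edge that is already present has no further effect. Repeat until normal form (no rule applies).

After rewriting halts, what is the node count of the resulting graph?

[0] host  ⇒  8 nodes, 7 edges  {0-q->0 0-q->1 1-q->2 2-q->1 2-q->2 4-p->4 6-p->6}
[1] R0 @ {0↦3, 1↦4, 2↦1, 3↦5}  ⇒  6 nodes, 6 edges  {0-q->0 0-q->1 1-q->2 2-q->1 2-q->2 6-p->6}
[2] R0 @ {0↦3, 1↦6, 2↦1, 3↦7}  ⇒  4 nodes, 5 edges  {0-q->0 0-q->1 1-q->2 2-q->1 2-q->2}
[3] R1 @ {0↦1, 1↦0}  ⇒  4 nodes, 3 edges  {1-q->2 2-q->1 2-q->2}
[4] R1 @ {0↦1, 1↦2}  ⇒  4 nodes, 1 edges  {1-q->2}
final graph: no rule applies after step 4
NF nodes: {0:B, 1:C, 2:B, 3:A}

Answer: 4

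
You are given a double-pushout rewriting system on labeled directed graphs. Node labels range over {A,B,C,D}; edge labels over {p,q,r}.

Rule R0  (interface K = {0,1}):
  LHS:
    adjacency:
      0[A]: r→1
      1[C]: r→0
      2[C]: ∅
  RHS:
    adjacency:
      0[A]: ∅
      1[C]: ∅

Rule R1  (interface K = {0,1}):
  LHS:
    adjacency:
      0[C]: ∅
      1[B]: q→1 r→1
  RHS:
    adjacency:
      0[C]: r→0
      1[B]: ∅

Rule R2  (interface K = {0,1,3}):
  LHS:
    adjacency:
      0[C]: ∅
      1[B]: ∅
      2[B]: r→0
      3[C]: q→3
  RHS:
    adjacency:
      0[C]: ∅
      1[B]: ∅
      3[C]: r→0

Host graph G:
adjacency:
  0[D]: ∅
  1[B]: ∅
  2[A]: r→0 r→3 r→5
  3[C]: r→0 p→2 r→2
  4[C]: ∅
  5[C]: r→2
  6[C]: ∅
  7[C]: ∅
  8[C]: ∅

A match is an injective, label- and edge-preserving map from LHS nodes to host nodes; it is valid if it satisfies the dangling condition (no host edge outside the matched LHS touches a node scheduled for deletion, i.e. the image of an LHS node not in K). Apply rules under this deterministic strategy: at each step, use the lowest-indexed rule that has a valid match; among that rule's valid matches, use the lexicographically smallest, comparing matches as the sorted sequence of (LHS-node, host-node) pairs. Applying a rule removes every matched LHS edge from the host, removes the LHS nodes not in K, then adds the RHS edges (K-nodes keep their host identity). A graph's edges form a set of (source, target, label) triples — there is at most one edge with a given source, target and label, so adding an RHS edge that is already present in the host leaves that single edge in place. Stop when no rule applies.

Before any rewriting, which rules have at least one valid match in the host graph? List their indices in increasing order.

R0: 8 valid matches — {0↦2, 1↦3, 2↦4}, {0↦2, 1↦3, 2↦6}, {0↦2, 1↦3, 2↦7} (+5 more)
R1: no valid match — LHS pattern not found
R2: no valid match — LHS pattern not found

Answer: [R0]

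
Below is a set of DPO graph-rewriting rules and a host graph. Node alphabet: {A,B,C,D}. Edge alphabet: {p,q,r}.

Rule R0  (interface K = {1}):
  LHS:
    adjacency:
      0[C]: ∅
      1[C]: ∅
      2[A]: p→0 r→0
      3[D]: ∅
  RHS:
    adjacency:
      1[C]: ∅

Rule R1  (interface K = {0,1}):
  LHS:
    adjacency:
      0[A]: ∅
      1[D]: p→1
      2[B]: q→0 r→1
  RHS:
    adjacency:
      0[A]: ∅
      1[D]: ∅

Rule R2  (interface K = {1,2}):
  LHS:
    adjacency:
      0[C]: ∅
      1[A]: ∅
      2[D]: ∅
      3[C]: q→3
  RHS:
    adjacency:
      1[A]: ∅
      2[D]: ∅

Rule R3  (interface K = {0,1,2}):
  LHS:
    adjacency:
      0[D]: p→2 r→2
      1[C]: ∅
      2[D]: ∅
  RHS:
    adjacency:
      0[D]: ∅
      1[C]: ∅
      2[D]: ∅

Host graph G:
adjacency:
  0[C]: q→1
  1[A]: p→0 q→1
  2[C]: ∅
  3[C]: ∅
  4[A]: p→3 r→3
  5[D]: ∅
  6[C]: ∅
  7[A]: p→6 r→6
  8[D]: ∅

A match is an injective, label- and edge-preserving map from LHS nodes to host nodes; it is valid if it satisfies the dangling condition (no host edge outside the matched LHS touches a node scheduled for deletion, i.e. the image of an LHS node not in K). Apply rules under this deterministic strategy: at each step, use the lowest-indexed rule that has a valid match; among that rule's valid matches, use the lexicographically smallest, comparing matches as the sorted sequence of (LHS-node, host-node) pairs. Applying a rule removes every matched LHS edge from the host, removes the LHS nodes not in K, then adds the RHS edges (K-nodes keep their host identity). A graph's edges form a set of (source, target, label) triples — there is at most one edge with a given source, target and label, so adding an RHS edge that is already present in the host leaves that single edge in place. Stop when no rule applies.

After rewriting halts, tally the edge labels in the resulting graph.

initial: |V|=9 |E|=7  E = 0-q->1 1-p->0 1-q->1 4-p->3 4-r->3 7-p->6 7-r->6
step 1: apply R0 at {0↦3, 1↦0, 2↦4, 3↦5}  → |V|=6 |E|=5  E = 0-q->1 1-p->0 1-q->1 7-p->6 7-r->6
step 2: apply R0 at {0↦6, 1↦0, 2↦7, 3↦8}  → |V|=3 |E|=3  E = 0-q->1 1-p->0 1-q->1
normal form: no rule applies after step 2
NF edges: [(0, 1, 'q'), (1, 0, 'p'), (1, 1, 'q')]

Answer: p:1 q:2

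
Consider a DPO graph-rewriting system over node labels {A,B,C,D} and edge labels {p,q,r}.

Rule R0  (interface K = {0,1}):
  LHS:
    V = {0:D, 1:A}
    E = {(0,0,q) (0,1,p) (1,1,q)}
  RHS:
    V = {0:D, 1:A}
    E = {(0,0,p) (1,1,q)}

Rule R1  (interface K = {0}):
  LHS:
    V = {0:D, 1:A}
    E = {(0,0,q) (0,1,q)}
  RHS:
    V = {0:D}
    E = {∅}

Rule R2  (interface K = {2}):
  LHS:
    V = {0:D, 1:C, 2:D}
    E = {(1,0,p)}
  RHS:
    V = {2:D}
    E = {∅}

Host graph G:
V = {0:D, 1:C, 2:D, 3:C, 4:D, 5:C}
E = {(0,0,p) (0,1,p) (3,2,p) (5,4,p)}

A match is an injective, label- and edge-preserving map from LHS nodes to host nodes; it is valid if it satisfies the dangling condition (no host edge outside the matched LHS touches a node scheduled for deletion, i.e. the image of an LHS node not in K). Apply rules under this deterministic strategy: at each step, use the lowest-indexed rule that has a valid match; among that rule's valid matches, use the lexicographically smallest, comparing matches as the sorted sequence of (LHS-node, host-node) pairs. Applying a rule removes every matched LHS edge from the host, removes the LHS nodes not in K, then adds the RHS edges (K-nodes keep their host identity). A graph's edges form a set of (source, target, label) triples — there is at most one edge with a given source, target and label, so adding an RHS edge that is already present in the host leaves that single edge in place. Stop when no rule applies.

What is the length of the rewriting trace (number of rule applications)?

start.  V:6 E:4  edges: 0-p->0 0-p->1 3-p->2 5-p->4
1. fire R2 via {0↦2, 1↦3, 2↦0}  →  V:4 E:3  edges: 0-p->0 0-p->1 5-p->4
2. fire R2 via {0↦4, 1↦5, 2↦0}  →  V:2 E:2  edges: 0-p->0 0-p->1
normal form: no rule applies after step 2

Answer: 2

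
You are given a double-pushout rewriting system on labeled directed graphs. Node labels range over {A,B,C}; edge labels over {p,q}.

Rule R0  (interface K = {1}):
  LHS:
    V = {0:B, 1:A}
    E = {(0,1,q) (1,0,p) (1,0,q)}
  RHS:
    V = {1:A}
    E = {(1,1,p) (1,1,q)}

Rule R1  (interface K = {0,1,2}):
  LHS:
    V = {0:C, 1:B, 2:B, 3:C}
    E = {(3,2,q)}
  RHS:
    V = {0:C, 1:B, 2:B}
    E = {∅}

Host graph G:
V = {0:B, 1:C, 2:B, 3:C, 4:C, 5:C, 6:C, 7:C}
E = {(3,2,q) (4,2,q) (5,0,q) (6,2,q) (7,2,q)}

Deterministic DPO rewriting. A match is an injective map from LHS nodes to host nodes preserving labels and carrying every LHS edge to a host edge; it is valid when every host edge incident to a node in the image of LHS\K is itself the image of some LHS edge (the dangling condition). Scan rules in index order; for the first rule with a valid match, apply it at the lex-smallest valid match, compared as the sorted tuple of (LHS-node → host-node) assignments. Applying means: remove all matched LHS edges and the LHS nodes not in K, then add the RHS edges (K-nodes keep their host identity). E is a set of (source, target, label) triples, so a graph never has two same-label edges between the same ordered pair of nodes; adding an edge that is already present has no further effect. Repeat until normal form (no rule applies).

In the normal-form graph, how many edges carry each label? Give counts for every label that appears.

initial: |V|=8 |E|=5  E = 3-q->2 4-q->2 5-q->0 6-q->2 7-q->2
step 1: apply R1 at {0↦1, 1↦0, 2↦2, 3↦3}  → |V|=7 |E|=4  E = 4-q->2 5-q->0 6-q->2 7-q->2
step 2: apply R1 at {0↦1, 1↦0, 2↦2, 3↦4}  → |V|=6 |E|=3  E = 5-q->0 6-q->2 7-q->2
step 3: apply R1 at {0↦1, 1↦0, 2↦2, 3↦6}  → |V|=5 |E|=2  E = 5-q->0 7-q->2
step 4: apply R1 at {0↦1, 1↦0, 2↦2, 3↦7}  → |V|=4 |E|=1  E = 5-q->0
step 5: apply R1 at {0↦1, 1↦2, 2↦0, 3↦5}  → |V|=3 |E|=0  E = ∅
final graph: no rule applies after step 5
NF edges: []

Answer: (no edges)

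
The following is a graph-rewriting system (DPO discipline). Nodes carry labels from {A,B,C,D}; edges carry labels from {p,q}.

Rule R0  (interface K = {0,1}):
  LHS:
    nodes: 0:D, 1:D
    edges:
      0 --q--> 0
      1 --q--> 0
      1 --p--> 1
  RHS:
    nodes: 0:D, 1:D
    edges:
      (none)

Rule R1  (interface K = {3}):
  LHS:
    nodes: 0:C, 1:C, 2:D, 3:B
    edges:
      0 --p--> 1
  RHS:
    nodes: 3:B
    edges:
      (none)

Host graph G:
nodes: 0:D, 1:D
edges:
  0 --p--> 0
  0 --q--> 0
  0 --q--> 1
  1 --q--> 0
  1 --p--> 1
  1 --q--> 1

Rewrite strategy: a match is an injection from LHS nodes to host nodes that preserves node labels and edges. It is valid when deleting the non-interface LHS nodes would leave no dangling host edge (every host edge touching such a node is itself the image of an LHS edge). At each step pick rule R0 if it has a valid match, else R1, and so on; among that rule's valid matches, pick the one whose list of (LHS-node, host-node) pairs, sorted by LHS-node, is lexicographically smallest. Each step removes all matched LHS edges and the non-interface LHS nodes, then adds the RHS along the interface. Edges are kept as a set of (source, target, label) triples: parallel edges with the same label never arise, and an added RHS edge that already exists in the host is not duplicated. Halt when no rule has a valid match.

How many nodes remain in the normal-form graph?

Answer: 2

Derivation:
[0] host  ⇒  2 nodes, 6 edges  {0-p->0 0-q->0 0-q->1 1-q->0 1-p->1 1-q->1}
[1] R0 @ {0↦0, 1↦1}  ⇒  2 nodes, 3 edges  {0-p->0 0-q->1 1-q->1}
[2] R0 @ {0↦1, 1↦0}  ⇒  2 nodes, 0 edges  {∅}
normal form: no rule applies after step 2
NF nodes: {0:D, 1:D}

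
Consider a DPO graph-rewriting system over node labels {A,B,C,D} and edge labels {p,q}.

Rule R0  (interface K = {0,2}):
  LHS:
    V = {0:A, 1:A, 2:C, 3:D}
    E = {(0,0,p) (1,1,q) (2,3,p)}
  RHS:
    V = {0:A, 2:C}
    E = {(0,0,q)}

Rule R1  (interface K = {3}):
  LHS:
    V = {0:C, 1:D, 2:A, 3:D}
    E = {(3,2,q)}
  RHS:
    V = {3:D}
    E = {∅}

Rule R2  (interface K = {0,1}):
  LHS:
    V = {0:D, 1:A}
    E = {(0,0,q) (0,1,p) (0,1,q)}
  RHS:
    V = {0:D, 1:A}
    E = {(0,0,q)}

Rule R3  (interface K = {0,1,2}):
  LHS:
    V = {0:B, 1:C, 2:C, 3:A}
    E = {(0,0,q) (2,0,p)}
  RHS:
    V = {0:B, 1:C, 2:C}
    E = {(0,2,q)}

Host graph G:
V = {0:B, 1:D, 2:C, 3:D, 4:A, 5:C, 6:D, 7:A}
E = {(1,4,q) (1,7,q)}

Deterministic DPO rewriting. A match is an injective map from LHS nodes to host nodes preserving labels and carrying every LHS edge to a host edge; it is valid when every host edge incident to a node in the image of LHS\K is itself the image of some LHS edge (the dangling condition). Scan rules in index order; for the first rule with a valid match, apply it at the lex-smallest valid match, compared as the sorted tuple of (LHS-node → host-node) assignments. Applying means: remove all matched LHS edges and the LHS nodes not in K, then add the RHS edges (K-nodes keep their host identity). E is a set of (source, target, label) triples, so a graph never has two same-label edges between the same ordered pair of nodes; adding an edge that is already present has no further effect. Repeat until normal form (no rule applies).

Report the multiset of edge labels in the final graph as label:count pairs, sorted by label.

Answer: (no edges)

Steps:
initial: |V|=8 |E|=2  E = 1-q->4 1-q->7
step 1: apply R1 at {0↦2, 1↦3, 2↦4, 3↦1}  → |V|=5 |E|=1  E = 1-q->7
step 2: apply R1 at {0↦5, 1↦6, 2↦7, 3↦1}  → |V|=2 |E|=0  E = ∅
normal form: no rule applies after step 2
NF edges: []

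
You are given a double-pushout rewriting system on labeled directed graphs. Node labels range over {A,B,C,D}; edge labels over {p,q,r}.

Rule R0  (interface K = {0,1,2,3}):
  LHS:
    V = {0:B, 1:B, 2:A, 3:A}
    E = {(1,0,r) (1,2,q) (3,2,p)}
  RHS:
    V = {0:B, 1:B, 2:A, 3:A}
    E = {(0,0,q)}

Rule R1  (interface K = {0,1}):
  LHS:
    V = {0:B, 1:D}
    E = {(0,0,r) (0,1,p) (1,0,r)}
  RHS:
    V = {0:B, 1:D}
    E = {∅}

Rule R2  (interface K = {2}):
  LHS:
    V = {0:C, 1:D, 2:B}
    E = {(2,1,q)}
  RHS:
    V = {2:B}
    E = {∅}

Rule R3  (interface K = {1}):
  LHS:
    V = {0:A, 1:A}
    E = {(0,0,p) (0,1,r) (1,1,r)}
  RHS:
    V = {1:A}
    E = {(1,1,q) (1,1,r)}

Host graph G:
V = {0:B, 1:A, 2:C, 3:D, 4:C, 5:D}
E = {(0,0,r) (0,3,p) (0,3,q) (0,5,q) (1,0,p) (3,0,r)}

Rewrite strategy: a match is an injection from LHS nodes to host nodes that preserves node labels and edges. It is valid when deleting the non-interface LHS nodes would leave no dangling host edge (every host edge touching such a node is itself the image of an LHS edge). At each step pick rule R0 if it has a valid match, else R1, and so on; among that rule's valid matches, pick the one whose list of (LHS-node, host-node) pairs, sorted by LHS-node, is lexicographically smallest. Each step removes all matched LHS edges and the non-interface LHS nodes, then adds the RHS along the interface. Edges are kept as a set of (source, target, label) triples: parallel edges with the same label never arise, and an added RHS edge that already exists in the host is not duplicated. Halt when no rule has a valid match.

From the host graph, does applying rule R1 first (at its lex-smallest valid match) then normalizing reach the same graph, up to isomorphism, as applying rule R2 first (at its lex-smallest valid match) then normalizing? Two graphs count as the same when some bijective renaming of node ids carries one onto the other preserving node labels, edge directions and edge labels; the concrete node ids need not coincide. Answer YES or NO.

Answer: YES

Derivation:
branch R1-first: apply at {0↦0, 1↦3} → |E|=3, then 2 more step(s) → NF |V|=2 |E|=1 V={0:B, 1:A} E=1-p->0
branch R2-first: apply at {0↦2, 1↦5, 2↦0} → |E|=5, then 2 more step(s) → NF |V|=2 |E|=1 V={0:B, 1:A} E=1-p->0
graphs isomorphic (equal up to label-preserving node renaming)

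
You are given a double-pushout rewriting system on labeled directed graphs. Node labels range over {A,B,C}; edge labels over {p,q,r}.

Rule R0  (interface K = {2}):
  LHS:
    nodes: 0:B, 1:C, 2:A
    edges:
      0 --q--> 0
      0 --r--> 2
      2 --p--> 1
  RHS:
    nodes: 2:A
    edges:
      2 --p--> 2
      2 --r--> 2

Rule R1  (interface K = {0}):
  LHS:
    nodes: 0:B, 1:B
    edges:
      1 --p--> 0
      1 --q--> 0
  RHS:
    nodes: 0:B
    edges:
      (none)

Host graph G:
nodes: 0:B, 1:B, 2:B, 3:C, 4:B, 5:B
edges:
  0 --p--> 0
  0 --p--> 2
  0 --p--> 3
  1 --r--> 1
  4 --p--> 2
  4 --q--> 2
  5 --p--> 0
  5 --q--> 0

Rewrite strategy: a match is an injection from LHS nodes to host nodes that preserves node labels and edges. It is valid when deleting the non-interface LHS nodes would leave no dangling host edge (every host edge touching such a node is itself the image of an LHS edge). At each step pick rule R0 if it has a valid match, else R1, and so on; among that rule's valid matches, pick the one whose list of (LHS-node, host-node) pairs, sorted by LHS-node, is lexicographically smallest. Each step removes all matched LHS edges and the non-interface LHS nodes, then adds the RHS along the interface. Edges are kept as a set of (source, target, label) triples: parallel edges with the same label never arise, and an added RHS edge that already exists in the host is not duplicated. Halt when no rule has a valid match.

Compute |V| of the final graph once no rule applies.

Answer: 4

Steps:
[0] host  ⇒  6 nodes, 8 edges  {0-p->0 0-p->2 0-p->3 1-r->1 4-p->2 4-q->2 5-p->0 5-q->0}
[1] R1 @ {0↦0, 1↦5}  ⇒  5 nodes, 6 edges  {0-p->0 0-p->2 0-p->3 1-r->1 4-p->2 4-q->2}
[2] R1 @ {0↦2, 1↦4}  ⇒  4 nodes, 4 edges  {0-p->0 0-p->2 0-p->3 1-r->1}
final graph: no rule applies after step 2
NF nodes: {0:B, 1:B, 2:B, 3:C}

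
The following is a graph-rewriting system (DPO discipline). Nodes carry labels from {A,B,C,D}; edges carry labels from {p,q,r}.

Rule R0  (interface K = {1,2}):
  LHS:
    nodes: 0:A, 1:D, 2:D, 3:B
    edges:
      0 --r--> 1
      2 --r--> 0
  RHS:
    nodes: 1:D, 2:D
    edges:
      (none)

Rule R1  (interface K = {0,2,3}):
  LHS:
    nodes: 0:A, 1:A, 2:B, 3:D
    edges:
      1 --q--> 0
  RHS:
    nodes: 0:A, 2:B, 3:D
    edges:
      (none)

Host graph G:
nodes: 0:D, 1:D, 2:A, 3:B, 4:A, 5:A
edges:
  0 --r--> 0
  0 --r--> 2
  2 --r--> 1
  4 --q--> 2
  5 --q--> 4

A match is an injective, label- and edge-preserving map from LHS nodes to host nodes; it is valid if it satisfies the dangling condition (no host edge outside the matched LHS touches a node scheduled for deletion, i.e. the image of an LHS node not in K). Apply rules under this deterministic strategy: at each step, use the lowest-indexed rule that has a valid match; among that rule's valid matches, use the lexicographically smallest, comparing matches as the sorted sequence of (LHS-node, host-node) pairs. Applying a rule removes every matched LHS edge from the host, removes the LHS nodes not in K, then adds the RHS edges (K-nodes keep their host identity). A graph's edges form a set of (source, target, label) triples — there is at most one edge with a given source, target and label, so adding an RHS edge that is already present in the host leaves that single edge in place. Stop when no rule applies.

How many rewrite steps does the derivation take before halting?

Answer: 3

Derivation:
[0] host  ⇒  6 nodes, 5 edges  {0-r->0 0-r->2 2-r->1 4-q->2 5-q->4}
[1] R1 @ {0↦4, 1↦5, 2↦3, 3↦0}  ⇒  5 nodes, 4 edges  {0-r->0 0-r->2 2-r->1 4-q->2}
[2] R1 @ {0↦2, 1↦4, 2↦3, 3↦0}  ⇒  4 nodes, 3 edges  {0-r->0 0-r->2 2-r->1}
[3] R0 @ {0↦2, 1↦1, 2↦0, 3↦3}  ⇒  2 nodes, 1 edges  {0-r->0}
normal form: no rule applies after step 3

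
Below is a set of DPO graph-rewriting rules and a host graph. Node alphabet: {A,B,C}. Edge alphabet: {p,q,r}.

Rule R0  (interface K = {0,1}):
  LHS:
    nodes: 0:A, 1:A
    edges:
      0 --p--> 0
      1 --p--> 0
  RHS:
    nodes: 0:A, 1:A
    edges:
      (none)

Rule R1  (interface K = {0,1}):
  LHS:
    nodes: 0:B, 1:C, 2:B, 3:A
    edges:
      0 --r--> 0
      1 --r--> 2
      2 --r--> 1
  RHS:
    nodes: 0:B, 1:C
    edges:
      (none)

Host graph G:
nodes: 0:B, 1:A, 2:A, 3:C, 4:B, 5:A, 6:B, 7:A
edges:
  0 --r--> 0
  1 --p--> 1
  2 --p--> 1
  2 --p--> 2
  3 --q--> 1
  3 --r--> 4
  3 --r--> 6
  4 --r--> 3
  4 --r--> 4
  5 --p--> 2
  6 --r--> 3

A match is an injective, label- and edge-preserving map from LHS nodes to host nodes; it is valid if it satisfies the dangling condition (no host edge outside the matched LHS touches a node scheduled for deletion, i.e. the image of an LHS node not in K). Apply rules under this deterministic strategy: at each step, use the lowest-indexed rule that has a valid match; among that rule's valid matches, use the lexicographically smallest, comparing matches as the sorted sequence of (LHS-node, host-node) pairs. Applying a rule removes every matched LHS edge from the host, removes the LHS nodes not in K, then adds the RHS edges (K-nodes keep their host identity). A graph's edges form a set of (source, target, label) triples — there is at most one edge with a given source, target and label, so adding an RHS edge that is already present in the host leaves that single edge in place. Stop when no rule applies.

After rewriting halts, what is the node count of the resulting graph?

initial: |V|=8 |E|=11  E = 0-r->0 1-p->1 2-p->1 2-p->2 3-q->1 3-r->4 3-r->6 4-r->3 4-r->4 5-p->2 6-r->3
step 1: apply R0 at {0↦1, 1↦2}  → |V|=8 |E|=9  E = 0-r->0 2-p->2 3-q->1 3-r->4 3-r->6 4-r->3 4-r->4 5-p->2 6-r->3
step 2: apply R0 at {0↦2, 1↦5}  → |V|=8 |E|=7  E = 0-r->0 3-q->1 3-r->4 3-r->6 4-r->3 4-r->4 6-r->3
step 3: apply R1 at {0↦0, 1↦3, 2↦6, 3↦2}  → |V|=6 |E|=4  E = 3-q->1 3-r->4 4-r->3 4-r->4
normal form: no rule applies after step 3
NF nodes: {0:B, 1:A, 3:C, 4:B, 5:A, 7:A}

Answer: 6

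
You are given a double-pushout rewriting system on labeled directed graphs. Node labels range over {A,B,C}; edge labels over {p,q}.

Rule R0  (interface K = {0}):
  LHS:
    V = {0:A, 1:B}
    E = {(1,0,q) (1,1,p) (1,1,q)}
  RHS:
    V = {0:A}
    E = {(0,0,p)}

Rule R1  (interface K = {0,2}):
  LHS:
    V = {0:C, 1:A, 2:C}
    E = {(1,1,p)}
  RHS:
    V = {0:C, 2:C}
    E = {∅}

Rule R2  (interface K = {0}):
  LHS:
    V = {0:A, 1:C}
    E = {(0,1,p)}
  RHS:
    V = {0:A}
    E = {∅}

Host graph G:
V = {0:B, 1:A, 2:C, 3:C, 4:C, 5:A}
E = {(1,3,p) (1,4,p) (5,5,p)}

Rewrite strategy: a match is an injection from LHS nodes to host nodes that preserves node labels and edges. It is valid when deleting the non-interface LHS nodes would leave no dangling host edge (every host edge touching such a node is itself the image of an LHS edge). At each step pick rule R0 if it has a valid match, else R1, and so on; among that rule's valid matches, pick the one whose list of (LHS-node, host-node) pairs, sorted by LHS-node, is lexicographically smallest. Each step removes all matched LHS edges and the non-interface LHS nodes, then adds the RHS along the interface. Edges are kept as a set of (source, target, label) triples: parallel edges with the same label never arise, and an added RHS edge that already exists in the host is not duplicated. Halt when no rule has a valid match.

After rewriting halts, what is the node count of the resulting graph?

[0] host  ⇒  6 nodes, 3 edges  {1-p->3 1-p->4 5-p->5}
[1] R1 @ {0↦2, 1↦5, 2↦3}  ⇒  5 nodes, 2 edges  {1-p->3 1-p->4}
[2] R2 @ {0↦1, 1↦3}  ⇒  4 nodes, 1 edges  {1-p->4}
[3] R2 @ {0↦1, 1↦4}  ⇒  3 nodes, 0 edges  {∅}
normal form: no rule applies after step 3
NF nodes: {0:B, 1:A, 2:C}

Answer: 3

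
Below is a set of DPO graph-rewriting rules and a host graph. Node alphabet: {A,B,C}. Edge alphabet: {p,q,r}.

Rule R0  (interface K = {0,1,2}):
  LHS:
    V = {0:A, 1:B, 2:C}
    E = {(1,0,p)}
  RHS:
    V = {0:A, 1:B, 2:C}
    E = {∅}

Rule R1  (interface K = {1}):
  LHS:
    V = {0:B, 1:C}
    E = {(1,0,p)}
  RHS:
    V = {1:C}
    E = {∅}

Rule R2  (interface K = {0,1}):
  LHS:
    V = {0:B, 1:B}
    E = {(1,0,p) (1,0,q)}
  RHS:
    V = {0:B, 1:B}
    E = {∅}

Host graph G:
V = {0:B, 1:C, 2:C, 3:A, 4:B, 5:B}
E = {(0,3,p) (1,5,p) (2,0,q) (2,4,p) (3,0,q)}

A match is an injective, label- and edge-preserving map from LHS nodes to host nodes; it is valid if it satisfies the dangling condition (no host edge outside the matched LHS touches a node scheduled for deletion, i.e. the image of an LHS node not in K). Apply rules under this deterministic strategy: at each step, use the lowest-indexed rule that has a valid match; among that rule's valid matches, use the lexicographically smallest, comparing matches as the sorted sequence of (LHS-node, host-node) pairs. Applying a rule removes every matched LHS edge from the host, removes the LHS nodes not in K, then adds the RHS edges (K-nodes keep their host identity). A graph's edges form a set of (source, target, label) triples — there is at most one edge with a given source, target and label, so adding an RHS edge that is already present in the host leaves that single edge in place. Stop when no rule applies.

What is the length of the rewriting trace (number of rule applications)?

Answer: 3

Rewrite trace:
initial: |V|=6 |E|=5  E = 0-p->3 1-p->5 2-q->0 2-p->4 3-q->0
step 1: apply R0 at {0↦3, 1↦0, 2↦1}  → |V|=6 |E|=4  E = 1-p->5 2-q->0 2-p->4 3-q->0
step 2: apply R1 at {0↦4, 1↦2}  → |V|=5 |E|=3  E = 1-p->5 2-q->0 3-q->0
step 3: apply R1 at {0↦5, 1↦1}  → |V|=4 |E|=2  E = 2-q->0 3-q->0
halt: no rule applies after step 3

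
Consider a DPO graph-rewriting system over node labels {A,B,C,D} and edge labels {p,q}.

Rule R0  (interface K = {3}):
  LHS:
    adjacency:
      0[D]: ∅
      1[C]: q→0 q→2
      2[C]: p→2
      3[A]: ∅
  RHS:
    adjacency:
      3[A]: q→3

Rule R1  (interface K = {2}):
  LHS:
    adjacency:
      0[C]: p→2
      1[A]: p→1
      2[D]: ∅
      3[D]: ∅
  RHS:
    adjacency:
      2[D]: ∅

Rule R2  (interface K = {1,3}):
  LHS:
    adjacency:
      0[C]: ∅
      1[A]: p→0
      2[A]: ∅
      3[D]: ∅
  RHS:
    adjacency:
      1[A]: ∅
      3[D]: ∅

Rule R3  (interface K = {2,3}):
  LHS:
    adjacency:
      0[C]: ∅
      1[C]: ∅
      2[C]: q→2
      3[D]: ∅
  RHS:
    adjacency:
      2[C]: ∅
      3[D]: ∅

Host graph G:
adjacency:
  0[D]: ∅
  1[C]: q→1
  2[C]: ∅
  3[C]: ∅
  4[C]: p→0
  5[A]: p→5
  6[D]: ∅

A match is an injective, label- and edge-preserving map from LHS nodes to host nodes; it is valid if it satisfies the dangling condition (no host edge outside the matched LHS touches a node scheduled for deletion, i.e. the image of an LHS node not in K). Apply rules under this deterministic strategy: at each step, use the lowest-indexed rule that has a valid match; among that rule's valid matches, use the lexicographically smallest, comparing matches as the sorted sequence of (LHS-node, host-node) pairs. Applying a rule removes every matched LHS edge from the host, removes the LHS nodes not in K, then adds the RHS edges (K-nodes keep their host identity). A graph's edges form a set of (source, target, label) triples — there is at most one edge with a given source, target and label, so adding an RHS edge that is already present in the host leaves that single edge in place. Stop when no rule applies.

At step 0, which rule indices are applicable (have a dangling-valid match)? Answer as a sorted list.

Answer: [R1,R3]

Derivation:
R0: no valid match — LHS pattern not found
R1: 1 valid match — {0↦4, 1↦5, 2↦0, 3↦6}
R2: no valid match — LHS pattern not found
R3: 4 valid matches — {0↦2, 1↦3, 2↦1, 3↦0}, {0↦2, 1↦3, 2↦1, 3↦6}, {0↦3, 1↦2, 2↦1, 3↦0} (+1 more)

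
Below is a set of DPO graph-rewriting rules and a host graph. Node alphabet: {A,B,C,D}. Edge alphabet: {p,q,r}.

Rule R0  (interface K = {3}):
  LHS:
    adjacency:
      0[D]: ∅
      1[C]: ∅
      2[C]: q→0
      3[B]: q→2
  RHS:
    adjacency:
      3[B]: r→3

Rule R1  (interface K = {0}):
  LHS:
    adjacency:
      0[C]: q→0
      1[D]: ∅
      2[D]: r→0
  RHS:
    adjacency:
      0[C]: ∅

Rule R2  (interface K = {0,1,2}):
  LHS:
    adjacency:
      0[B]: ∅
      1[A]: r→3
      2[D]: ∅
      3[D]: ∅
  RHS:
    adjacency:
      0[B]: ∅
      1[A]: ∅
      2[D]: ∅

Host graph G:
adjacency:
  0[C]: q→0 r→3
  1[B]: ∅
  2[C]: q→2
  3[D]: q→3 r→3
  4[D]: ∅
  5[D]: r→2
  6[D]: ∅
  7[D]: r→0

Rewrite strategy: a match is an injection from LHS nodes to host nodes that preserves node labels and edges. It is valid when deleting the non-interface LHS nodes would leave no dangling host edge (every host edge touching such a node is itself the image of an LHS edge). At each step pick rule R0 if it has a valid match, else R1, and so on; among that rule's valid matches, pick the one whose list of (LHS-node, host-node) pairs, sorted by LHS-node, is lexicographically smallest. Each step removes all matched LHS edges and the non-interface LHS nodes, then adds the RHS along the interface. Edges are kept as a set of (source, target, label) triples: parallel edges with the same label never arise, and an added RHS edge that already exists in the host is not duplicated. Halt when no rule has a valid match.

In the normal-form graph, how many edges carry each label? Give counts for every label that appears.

Answer: q:1 r:2

Steps:
[0] host  ⇒  8 nodes, 7 edges  {0-q->0 0-r->3 2-q->2 3-q->3 3-r->3 5-r->2 7-r->0}
[1] R1 @ {0↦0, 1↦4, 2↦7}  ⇒  6 nodes, 5 edges  {0-r->3 2-q->2 3-q->3 3-r->3 5-r->2}
[2] R1 @ {0↦2, 1↦6, 2↦5}  ⇒  4 nodes, 3 edges  {0-r->3 3-q->3 3-r->3}
halt: no rule applies after step 2
NF edges: [(0, 3, 'r'), (3, 3, 'q'), (3, 3, 'r')]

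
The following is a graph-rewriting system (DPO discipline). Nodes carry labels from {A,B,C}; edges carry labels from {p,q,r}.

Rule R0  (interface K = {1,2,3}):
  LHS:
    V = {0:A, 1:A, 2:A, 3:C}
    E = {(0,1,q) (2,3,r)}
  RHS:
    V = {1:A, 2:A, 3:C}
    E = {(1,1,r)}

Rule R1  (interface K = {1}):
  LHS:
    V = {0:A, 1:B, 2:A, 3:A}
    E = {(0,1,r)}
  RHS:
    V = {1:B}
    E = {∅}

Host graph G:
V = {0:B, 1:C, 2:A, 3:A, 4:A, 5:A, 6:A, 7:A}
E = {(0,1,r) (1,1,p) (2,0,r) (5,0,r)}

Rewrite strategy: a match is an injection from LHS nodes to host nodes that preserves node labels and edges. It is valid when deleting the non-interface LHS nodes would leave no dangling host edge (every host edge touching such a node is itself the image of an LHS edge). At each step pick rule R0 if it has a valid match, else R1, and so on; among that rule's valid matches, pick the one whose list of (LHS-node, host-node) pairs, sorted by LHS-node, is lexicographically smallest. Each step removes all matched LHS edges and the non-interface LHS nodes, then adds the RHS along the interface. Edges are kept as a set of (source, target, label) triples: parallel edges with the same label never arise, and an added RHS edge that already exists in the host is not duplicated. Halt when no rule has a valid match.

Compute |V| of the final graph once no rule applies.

Answer: 2

Steps:
start.  V:8 E:4  edges: 0-r->1 1-p->1 2-r->0 5-r->0
1. fire R1 via {0↦2, 1↦0, 2↦3, 3↦4}  →  V:5 E:3  edges: 0-r->1 1-p->1 5-r->0
2. fire R1 via {0↦5, 1↦0, 2↦6, 3↦7}  →  V:2 E:2  edges: 0-r->1 1-p->1
final graph: no rule applies after step 2
NF nodes: {0:B, 1:C}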